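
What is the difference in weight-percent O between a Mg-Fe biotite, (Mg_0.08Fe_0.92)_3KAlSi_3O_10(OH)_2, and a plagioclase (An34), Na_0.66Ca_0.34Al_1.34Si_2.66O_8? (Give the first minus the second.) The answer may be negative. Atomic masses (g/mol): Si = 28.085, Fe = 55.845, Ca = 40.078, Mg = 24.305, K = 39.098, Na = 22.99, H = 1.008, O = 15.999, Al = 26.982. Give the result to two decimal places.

M((Mg_0.08Fe_0.92)_3KAlSi_3O_10(OH)_2) = 504.304 g/mol, so wt% O = 191.988/504.304 × 100 = 38.07%.
M(Na_0.66Ca_0.34Al_1.34Si_2.66O_8) = 267.654 g/mol, so wt% O = 127.992/267.654 × 100 = 47.82%.
38.07 − 47.82 = -9.75 pp.

-9.75 percentage points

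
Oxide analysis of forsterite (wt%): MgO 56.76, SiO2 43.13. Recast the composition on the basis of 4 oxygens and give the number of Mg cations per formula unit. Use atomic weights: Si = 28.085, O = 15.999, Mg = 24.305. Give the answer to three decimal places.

MgO: 56.76/40.304 = 1.40830 mol → 1.40830 mol Mg, 1.40830 mol O.
SiO2: 43.13/60.083 = 0.71784 mol → 0.71784 mol Si, 1.43568 mol O.
Total oxygen = 2.84398 mol. Normalization factor = 4/2.84398 = 1.40648.
Mg per 4 O = 1.40830 × 1.40648 = 1.981.

1.981 Mg apfu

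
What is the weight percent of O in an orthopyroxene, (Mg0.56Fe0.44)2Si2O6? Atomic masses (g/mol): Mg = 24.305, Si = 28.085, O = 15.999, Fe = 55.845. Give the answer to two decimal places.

42.01 weight percent

Formula mass = 1.12·24.305 + 0.88·55.845 + 2·28.085 + 6·15.999 = 228.529 g/mol, of which 95.994 g is O.
So O makes up 95.994/228.529 = 0.4201 of the mass, i.e. 42.01%.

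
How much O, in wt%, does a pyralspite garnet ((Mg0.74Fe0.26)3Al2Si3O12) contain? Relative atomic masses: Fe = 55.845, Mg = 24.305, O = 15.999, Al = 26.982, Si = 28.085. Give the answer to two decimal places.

Molar mass of (Mg0.74Fe0.26)3Al2Si3O12: 2.22·24.305 + 0.78·55.845 + 2·26.982 + 3·28.085 + 12·15.999 = 427.723 g/mol.
Mass of O per formula unit: 12 × 15.999 = 191.988 g.
Weight fraction O = 191.988 / 427.723 = 0.4489.

44.89 wt%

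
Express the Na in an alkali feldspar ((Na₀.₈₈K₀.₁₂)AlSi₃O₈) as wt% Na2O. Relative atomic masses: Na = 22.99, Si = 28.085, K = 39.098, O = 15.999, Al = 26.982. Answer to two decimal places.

Molar mass of (Na₀.₈₈K₀.₁₂)AlSi₃O₈ = 0.88×22.99 + 0.12×39.098 + 1×26.982 + 3×28.085 + 8×15.999 = 264.152 g/mol.
Each formula unit contains 0.88 Na, equivalent to 0.88/2 = 0.4400 mol Na2O.
M(Na2O) = 2×22.99 + 1×15.999 = 61.979 g/mol.
Mass of Na2O per formula unit = 0.4400 × 61.979 = 27.271 g.
Na2O wt% = 27.271 / 264.152 × 100 = 10.32%.

10.32 wt%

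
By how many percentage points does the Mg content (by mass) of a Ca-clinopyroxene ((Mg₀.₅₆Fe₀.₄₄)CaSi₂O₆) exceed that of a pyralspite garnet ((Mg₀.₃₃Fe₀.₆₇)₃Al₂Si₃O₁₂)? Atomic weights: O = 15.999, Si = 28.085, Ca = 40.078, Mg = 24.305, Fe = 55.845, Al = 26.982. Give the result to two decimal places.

Mg in (Mg₀.₅₆Fe₀.₄₄)CaSi₂O₆: molar mass 230.425 g/mol; 0.56×24.305 = 13.611 g → 5.91 wt%.
Mg in (Mg₀.₃₃Fe₀.₆₇)₃Al₂Si₃O₁₂: molar mass 466.517 g/mol; 0.99×24.305 = 24.062 g → 5.16 wt%.
Difference = 5.91 − 5.16 = 0.75 percentage points.

0.75 percentage points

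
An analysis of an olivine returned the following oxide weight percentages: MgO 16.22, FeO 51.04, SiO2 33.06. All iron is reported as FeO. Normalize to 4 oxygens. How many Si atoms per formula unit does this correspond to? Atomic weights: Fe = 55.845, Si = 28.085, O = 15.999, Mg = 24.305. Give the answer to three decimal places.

MgO: 16.22/40.304 = 0.40244 mol → 0.40244 mol Mg, 0.40244 mol O.
FeO: 51.04/71.844 = 0.71043 mol → 0.71043 mol Fe, 0.71043 mol O.
SiO2: 33.06/60.083 = 0.55024 mol → 0.55024 mol Si, 1.10048 mol O.
Total oxygen = 2.21335 mol. Normalization factor = 4/2.21335 = 1.80722.
Si per 4 O = 0.55024 × 1.80722 = 0.994.

0.994 Si apfu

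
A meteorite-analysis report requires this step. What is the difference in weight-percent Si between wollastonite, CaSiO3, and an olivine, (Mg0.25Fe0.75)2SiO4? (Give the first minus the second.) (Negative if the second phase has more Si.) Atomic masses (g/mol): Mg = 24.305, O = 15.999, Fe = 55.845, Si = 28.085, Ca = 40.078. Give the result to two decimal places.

9.24 percentage points

Si in CaSiO3: molar mass 116.160 g/mol; 1×28.085 = 28.085 g → 24.18 wt%.
Si in (Mg0.25Fe0.75)2SiO4: molar mass 188.001 g/mol; 1×28.085 = 28.085 g → 14.94 wt%.
Difference = 24.18 − 14.94 = 9.24 percentage points.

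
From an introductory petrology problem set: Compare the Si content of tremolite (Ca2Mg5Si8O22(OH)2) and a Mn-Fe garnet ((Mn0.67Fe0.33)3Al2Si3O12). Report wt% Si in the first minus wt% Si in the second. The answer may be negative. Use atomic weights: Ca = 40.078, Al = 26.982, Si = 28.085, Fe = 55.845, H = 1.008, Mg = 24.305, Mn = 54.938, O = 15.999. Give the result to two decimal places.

10.67 percentage points

First mineral: 224.680 g Si in 812.353 g formula = 27.66 wt% Si.
Second mineral: 84.255 g Si in 495.919 g formula = 16.99 wt% Si.
27.66% − 16.99% gives a difference of 10.67 percentage points.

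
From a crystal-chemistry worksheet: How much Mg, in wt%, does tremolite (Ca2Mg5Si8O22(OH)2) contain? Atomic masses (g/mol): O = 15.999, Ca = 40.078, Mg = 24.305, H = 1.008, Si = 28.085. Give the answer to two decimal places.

Formula mass = 2×40.078 + 5×24.305 + 8×28.085 + 24×15.999 + 2×1.008 = 812.353 g/mol, of which 121.525 g is Mg.
So Mg makes up 121.525/812.353 = 0.1496 of the mass, i.e. 14.96%.

14.96 wt%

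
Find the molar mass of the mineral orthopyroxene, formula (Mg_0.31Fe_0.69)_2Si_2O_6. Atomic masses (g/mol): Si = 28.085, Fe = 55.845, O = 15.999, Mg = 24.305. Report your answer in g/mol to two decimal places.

244.30 g/mol

Mg: 0.62 × 24.305 = 15.0691
Fe: 1.38 × 55.845 = 77.0661
Si: 2 × 28.085 = 56.1700
O: 6 × 15.999 = 95.9940
Summing the contributions gives the formula mass.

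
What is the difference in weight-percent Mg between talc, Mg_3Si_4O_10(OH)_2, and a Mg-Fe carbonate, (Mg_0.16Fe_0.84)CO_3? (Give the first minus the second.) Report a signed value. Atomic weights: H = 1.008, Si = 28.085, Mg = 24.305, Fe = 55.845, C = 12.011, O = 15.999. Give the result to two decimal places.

M(Mg_3Si_4O_10(OH)_2) = 379.259 g/mol, so wt% Mg = 72.915/379.259 × 100 = 19.23%.
M((Mg_0.16Fe_0.84)CO_3) = 110.807 g/mol, so wt% Mg = 3.889/110.807 × 100 = 3.51%.
19.23 − 3.51 = 15.72 pp.

15.72 percentage points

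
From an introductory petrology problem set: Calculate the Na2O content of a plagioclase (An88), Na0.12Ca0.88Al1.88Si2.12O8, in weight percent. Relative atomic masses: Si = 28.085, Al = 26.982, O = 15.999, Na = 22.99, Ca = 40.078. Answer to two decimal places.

Formula mass = 276.286 g/mol.
0.12 Na → 0.0600 mol Na2O per formula unit; M(Na2O) = 61.979, so Na2O mass = 3.719 g.
3.719/276.286 × 100 = 1.35 wt%.

1.35 wt%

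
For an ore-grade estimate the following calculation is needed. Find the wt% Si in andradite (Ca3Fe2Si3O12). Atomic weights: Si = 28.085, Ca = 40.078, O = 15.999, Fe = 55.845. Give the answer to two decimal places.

16.58 weight percent

M(Ca3Fe2Si3O12) = 508.167 g/mol.
Si contributes 3 × 28.085 = 84.255 g per mole.
84.255/508.167 = 0.1658 → 16.58%.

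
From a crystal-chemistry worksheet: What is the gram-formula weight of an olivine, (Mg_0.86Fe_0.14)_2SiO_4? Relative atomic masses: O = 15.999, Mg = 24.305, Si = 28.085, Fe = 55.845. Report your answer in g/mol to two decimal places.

Mg: 1.72 × 24.305 = 41.8046
Fe: 0.28 × 55.845 = 15.6366
Si: 1 × 28.085 = 28.0850
O: 4 × 15.999 = 63.9960
Summing the contributions gives the formula mass.

149.52 g/mol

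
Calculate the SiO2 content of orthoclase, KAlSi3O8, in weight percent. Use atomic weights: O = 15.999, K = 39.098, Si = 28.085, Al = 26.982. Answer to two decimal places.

Formula mass = 278.327 g/mol.
3 Si → 3.0000 mol SiO2 per formula unit; M(SiO2) = 60.083, so SiO2 mass = 180.249 g.
180.249/278.327 × 100 = 64.76 wt%.

64.76 wt%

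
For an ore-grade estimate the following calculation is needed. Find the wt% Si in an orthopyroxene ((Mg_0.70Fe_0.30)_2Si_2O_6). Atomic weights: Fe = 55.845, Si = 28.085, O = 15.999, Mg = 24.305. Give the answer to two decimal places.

Molar mass of (Mg_0.70Fe_0.30)_2Si_2O_6: 1.40·24.305 + 0.60·55.845 + 2·28.085 + 6·15.999 = 219.698 g/mol.
Mass of Si per formula unit: 2 × 28.085 = 56.170 g.
Weight fraction Si = 56.170 / 219.698 = 0.2557.

25.57 weight percent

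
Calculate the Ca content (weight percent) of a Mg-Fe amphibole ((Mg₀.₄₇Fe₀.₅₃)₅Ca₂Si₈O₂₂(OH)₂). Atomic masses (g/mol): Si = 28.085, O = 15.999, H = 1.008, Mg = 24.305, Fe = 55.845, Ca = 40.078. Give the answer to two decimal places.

Formula mass = 2.35·24.305 + 2.65·55.845 + 2·40.078 + 8·28.085 + 24·15.999 + 2·1.008 = 895.934 g/mol, of which 80.156 g is Ca.
So Ca makes up 80.156/895.934 = 0.0895 of the mass, i.e. 8.95%.

8.95 weight percent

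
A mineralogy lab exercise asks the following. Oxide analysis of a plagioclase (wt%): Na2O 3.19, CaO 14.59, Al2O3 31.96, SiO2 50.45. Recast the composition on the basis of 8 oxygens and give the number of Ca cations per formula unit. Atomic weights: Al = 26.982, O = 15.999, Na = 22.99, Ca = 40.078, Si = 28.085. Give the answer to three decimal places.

Na2O: 3.19/61.979 = 0.05147 mol → 0.10294 mol Na, 0.05147 mol O.
CaO: 14.59/56.077 = 0.26018 mol → 0.26018 mol Ca, 0.26018 mol O.
Al2O3: 31.96/101.961 = 0.31345 mol → 0.62690 mol Al, 0.94035 mol O.
SiO2: 50.45/60.083 = 0.83967 mol → 0.83967 mol Si, 1.67934 mol O.
Total oxygen = 2.93134 mol. Normalization factor = 8/2.93134 = 2.72913.
Ca per 8 O = 0.26018 × 2.72913 = 0.710.

0.710 Ca apfu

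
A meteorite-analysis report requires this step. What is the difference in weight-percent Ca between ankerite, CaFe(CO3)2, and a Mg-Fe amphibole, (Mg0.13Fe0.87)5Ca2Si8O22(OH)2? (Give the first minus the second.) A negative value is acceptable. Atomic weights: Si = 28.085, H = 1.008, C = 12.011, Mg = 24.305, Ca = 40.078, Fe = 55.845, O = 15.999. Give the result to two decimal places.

10.12 percentage points

First mineral: 40.078 g Ca in 215.939 g formula = 18.56 wt% Ca.
Second mineral: 80.156 g Ca in 949.552 g formula = 8.44 wt% Ca.
18.56% − 8.44% gives a difference of 10.12 percentage points.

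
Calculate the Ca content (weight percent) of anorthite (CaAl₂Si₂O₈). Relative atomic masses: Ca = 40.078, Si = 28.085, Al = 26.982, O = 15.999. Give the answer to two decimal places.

Molar mass of CaAl₂Si₂O₈: 1×40.078 + 2×26.982 + 2×28.085 + 8×15.999 = 278.204 g/mol.
Mass of Ca per formula unit: 1 × 40.078 = 40.078 g.
Weight fraction Ca = 40.078 / 278.204 = 0.1441.

14.41 weight percent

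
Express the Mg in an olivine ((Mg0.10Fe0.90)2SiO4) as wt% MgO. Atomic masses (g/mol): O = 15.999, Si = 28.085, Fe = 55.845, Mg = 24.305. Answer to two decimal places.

Molar mass of (Mg0.10Fe0.90)2SiO4 = 0.20*24.305 + 1.80*55.845 + 1*28.085 + 4*15.999 = 197.463 g/mol.
Each formula unit contains 0.20 Mg, equivalent to 0.20/1 = 0.2000 mol MgO.
M(MgO) = 1×24.305 + 1×15.999 = 40.304 g/mol.
Mass of MgO per formula unit = 0.2000 × 40.304 = 8.061 g.
MgO wt% = 8.061 / 197.463 × 100 = 4.08%.

4.08 wt%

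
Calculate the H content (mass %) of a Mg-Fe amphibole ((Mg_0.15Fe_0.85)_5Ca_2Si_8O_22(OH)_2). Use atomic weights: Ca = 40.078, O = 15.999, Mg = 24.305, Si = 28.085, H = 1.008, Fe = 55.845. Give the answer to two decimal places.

0.21 mass %

Molar mass of (Mg_0.15Fe_0.85)_5Ca_2Si_8O_22(OH)_2: 0.75*24.305 + 4.25*55.845 + 2*40.078 + 8*28.085 + 24*15.999 + 2*1.008 = 946.398 g/mol.
Mass of H per formula unit: 2 × 1.008 = 2.016 g.
Weight fraction H = 2.016 / 946.398 = 0.0021.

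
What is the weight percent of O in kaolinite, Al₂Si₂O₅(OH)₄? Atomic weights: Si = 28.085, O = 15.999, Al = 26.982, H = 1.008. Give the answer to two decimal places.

55.78 weight percent

M(Al₂Si₂O₅(OH)₄) = 258.157 g/mol.
O contributes 9 × 15.999 = 143.991 g per mole.
143.991/258.157 = 0.5578 → 55.78%.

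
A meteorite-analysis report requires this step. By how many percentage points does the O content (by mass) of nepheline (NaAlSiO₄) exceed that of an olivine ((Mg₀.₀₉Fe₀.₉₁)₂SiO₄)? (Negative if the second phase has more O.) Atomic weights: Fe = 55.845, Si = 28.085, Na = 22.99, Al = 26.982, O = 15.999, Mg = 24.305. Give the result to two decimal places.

12.74 percentage points

First mineral: 63.996 g O in 142.053 g formula = 45.05 wt% O.
Second mineral: 63.996 g O in 198.094 g formula = 32.31 wt% O.
45.05% − 32.31% gives a difference of 12.74 percentage points.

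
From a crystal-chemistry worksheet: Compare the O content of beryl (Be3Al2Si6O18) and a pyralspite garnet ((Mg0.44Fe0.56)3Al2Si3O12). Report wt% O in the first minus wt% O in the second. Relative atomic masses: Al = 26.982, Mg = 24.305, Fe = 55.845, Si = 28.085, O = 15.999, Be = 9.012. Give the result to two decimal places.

11.49 percentage points

O in Be3Al2Si6O18: molar mass 537.492 g/mol; 18×15.999 = 287.982 g → 53.58 wt%.
O in (Mg0.44Fe0.56)3Al2Si3O12: molar mass 456.109 g/mol; 12×15.999 = 191.988 g → 42.09 wt%.
Difference = 53.58 − 42.09 = 11.49 percentage points.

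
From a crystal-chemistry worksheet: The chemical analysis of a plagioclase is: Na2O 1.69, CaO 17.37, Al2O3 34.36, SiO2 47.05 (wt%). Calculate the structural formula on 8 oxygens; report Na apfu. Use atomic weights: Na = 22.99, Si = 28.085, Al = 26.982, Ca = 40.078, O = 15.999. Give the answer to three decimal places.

Na2O (M=61.979): mol = 0.02727; Na = 0.05454, O = 0.02727.
CaO (M=56.077): mol = 0.30975; Ca = 0.30975, O = 0.30975.
Al2O3 (M=101.961): mol = 0.33699; Al = 0.67398, O = 1.01097.
SiO2 (M=60.083): mol = 0.78308; Si = 0.78308, O = 1.56616.
ΣO = 2.91415; factor = 8/ΣO = 2.74523.
Na apfu = 0.05454 × 2.74523 = 0.150.

0.150 Na apfu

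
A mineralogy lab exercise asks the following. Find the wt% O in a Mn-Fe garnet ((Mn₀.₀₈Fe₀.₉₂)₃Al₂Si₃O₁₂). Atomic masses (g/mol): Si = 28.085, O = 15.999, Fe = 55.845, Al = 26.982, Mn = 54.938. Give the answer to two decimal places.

38.59 weight percent

Formula mass = 0.24*54.938 + 2.76*55.845 + 2*26.982 + 3*28.085 + 12*15.999 = 497.524 g/mol, of which 191.988 g is O.
So O makes up 191.988/497.524 = 0.3859 of the mass, i.e. 38.59%.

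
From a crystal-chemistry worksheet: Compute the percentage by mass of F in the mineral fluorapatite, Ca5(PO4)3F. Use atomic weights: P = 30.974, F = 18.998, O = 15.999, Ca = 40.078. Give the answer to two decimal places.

3.77 weight percent

Formula mass = 5×40.078 + 3×30.974 + 12×15.999 + 1×18.998 = 504.298 g/mol, of which 18.998 g is F.
So F makes up 18.998/504.298 = 0.0377 of the mass, i.e. 3.77%.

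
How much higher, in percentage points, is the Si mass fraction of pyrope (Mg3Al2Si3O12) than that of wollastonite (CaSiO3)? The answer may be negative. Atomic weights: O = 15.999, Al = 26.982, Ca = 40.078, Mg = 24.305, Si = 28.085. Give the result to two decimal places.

M(Mg3Al2Si3O12) = 403.122 g/mol, so wt% Si = 84.255/403.122 × 100 = 20.90%.
M(CaSiO3) = 116.160 g/mol, so wt% Si = 28.085/116.160 × 100 = 24.18%.
20.90 − 24.18 = -3.28 pp.

-3.28 percentage points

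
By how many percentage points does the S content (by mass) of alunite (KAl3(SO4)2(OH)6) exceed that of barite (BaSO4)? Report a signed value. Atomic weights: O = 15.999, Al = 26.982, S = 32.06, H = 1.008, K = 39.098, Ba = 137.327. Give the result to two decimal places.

1.74 percentage points

M(KAl3(SO4)2(OH)6) = 414.198 g/mol, so wt% S = 64.120/414.198 × 100 = 15.48%.
M(BaSO4) = 233.383 g/mol, so wt% S = 32.060/233.383 × 100 = 13.74%.
15.48 − 13.74 = 1.74 pp.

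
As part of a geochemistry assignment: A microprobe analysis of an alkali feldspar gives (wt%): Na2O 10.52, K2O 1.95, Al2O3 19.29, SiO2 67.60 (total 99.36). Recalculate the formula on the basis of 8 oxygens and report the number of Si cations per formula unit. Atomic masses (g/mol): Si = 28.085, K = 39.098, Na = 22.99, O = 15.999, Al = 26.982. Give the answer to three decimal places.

Na2O: 10.52/61.979 = 0.16973 mol → 0.33946 mol Na, 0.16973 mol O.
K2O: 1.95/94.195 = 0.02070 mol → 0.04140 mol K, 0.02070 mol O.
Al2O3: 19.29/101.961 = 0.18919 mol → 0.37838 mol Al, 0.56757 mol O.
SiO2: 67.60/60.083 = 1.12511 mol → 1.12511 mol Si, 2.25022 mol O.
Total oxygen = 3.00822 mol. Normalization factor = 8/3.00822 = 2.65938.
Si per 8 O = 1.12511 × 2.65938 = 2.992.

2.992 Si apfu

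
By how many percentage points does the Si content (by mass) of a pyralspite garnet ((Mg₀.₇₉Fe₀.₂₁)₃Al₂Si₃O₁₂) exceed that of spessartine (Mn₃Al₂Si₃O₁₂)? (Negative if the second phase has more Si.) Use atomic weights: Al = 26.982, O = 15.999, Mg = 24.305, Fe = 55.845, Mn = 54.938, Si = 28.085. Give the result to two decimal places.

M((Mg₀.₇₉Fe₀.₂₁)₃Al₂Si₃O₁₂) = 422.992 g/mol, so wt% Si = 84.255/422.992 × 100 = 19.92%.
M(Mn₃Al₂Si₃O₁₂) = 495.021 g/mol, so wt% Si = 84.255/495.021 × 100 = 17.02%.
19.92 − 17.02 = 2.90 pp.

2.90 percentage points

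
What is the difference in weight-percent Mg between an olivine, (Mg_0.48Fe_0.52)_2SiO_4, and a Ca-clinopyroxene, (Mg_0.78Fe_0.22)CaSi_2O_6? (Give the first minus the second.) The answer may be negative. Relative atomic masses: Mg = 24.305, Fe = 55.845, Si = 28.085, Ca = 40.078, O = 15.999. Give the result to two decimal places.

4.97 percentage points

Mg in (Mg_0.48Fe_0.52)_2SiO_4: molar mass 173.493 g/mol; 0.96×24.305 = 23.333 g → 13.45 wt%.
Mg in (Mg_0.78Fe_0.22)CaSi_2O_6: molar mass 223.486 g/mol; 0.78×24.305 = 18.958 g → 8.48 wt%.
Difference = 13.45 − 8.48 = 4.97 percentage points.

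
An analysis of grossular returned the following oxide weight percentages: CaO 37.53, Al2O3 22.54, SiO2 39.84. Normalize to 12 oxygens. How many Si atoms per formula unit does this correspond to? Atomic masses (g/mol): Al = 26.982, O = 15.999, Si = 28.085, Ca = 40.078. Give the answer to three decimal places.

2.993 Si apfu

37.53 wt% CaO ÷ 56.077 g/mol = 0.66926 mol, giving 0.66926 Ca and 0.66926 O.
22.54 wt% Al2O3 ÷ 101.961 g/mol = 0.22106 mol, giving 0.44212 Al and 0.66318 O.
39.84 wt% SiO2 ÷ 60.083 g/mol = 0.66308 mol, giving 0.66308 Si and 1.32616 O.
Oxygen sums to 2.65860; scaling by 12/2.65860 = 4.51365 puts the formula on 12 O.
Si: 0.66308 × 4.51365 = 2.993 atoms per formula unit.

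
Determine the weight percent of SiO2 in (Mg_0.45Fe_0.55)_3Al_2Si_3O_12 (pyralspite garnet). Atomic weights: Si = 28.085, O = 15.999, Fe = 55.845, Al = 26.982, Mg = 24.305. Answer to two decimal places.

Molar mass of (Mg_0.45Fe_0.55)_3Al_2Si_3O_12 = 1.35*24.305 + 1.65*55.845 + 2*26.982 + 3*28.085 + 12*15.999 = 455.163 g/mol.
Each formula unit contains 3 Si, equivalent to 3/1 = 3.0000 mol SiO2.
M(SiO2) = 1×28.085 + 2×15.999 = 60.083 g/mol.
Mass of SiO2 per formula unit = 3.0000 × 60.083 = 180.249 g.
SiO2 wt% = 180.249 / 455.163 × 100 = 39.60%.

39.60 wt%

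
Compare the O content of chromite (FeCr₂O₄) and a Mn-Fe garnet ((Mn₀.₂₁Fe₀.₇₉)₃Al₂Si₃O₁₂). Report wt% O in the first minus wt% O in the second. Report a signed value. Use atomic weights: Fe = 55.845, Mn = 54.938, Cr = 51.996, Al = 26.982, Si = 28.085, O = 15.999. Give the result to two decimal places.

-10.03 percentage points

First mineral: 63.996 g O in 223.833 g formula = 28.59 wt% O.
Second mineral: 191.988 g O in 497.171 g formula = 38.62 wt% O.
28.59% − 38.62% gives a difference of -10.03 percentage points.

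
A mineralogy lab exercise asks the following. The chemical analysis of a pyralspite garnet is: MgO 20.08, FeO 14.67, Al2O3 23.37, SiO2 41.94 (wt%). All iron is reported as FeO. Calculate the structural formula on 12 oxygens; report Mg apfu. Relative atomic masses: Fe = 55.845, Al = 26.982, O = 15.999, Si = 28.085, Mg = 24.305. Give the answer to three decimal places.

2.146 Mg apfu

20.08 wt% MgO ÷ 40.304 g/mol = 0.49821 mol, giving 0.49821 Mg and 0.49821 O.
14.67 wt% FeO ÷ 71.844 g/mol = 0.20419 mol, giving 0.20419 Fe and 0.20419 O.
23.37 wt% Al2O3 ÷ 101.961 g/mol = 0.22921 mol, giving 0.45842 Al and 0.68763 O.
41.94 wt% SiO2 ÷ 60.083 g/mol = 0.69803 mol, giving 0.69803 Si and 1.39606 O.
Oxygen sums to 2.78609; scaling by 12/2.78609 = 4.30711 puts the formula on 12 O.
Mg: 0.49821 × 4.30711 = 2.146 atoms per formula unit.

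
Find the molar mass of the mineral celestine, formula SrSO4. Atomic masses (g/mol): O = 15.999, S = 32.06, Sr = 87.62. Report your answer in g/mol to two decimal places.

183.68 g/mol

M = 1(87.62) + 1(32.06) + 4(15.999)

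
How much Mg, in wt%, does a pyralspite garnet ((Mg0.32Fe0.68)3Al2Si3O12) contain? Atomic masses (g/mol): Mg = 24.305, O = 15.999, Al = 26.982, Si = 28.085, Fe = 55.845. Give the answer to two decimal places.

Formula mass = 0.96*24.305 + 2.04*55.845 + 2*26.982 + 3*28.085 + 12*15.999 = 467.464 g/mol, of which 23.333 g is Mg.
So Mg makes up 23.333/467.464 = 0.0499 of the mass, i.e. 4.99%.

4.99 wt%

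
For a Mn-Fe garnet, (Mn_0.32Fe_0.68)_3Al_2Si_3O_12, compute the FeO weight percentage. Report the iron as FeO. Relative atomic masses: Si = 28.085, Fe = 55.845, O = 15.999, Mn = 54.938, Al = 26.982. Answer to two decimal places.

29.50 wt%

M((Mn_0.32Fe_0.68)_3Al_2Si_3O_12) = 496.871 g/mol; M(FeO) = 71.844 g/mol.
Moles FeO per formula unit = 2.04 Fe ÷ 1 = 2.0400.
FeO fraction = (2.0400 × 71.844) / 496.871 = 146.562/496.871 = 0.2950.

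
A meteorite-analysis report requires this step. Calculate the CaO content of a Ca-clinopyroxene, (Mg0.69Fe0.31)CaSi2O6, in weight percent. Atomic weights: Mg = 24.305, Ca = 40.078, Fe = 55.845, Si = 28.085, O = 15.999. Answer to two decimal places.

24.78 wt%

Formula mass = 226.324 g/mol.
1 Ca → 1.0000 mol CaO per formula unit; M(CaO) = 56.077, so CaO mass = 56.077 g.
56.077/226.324 × 100 = 24.78 wt%.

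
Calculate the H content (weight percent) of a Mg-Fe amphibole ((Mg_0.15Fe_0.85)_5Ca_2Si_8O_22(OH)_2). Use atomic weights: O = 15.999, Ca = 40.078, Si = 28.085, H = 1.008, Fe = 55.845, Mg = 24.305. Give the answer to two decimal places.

Formula mass = 0.75×24.305 + 4.25×55.845 + 2×40.078 + 8×28.085 + 24×15.999 + 2×1.008 = 946.398 g/mol, of which 2.016 g is H.
So H makes up 2.016/946.398 = 0.0021 of the mass, i.e. 0.21%.

0.21 weight percent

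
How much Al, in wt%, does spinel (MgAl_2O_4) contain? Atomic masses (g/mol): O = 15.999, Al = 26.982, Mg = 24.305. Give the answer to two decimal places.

37.93 wt%

Molar mass of MgAl_2O_4: 1×24.305 + 2×26.982 + 4×15.999 = 142.265 g/mol.
Mass of Al per formula unit: 2 × 26.982 = 53.964 g.
Weight fraction Al = 53.964 / 142.265 = 0.3793.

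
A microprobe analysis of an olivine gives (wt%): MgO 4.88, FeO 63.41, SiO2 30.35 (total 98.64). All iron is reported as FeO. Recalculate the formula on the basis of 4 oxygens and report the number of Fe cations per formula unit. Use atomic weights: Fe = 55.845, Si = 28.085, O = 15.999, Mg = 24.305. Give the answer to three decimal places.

MgO (M=40.304): mol = 0.12108; Mg = 0.12108, O = 0.12108.
FeO (M=71.844): mol = 0.88261; Fe = 0.88261, O = 0.88261.
SiO2 (M=60.083): mol = 0.50513; Si = 0.50513, O = 1.01026.
ΣO = 2.01395; factor = 4/ΣO = 1.98615.
Fe apfu = 0.88261 × 1.98615 = 1.753.

1.753 Fe apfu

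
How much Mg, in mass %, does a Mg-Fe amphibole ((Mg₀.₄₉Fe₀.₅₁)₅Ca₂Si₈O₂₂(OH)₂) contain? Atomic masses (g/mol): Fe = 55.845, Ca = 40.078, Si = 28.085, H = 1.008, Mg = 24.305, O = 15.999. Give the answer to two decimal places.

M((Mg₀.₄₉Fe₀.₅₁)₅Ca₂Si₈O₂₂(OH)₂) = 892.780 g/mol.
Mg contributes 2.45 × 24.305 = 59.547 g per mole.
59.547/892.780 = 0.0667 → 6.67%.

6.67 mass %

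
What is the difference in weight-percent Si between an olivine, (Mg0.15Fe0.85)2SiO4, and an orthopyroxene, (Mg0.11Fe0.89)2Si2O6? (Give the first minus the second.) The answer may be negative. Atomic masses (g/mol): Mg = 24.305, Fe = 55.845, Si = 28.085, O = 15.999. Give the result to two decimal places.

-7.41 percentage points

M((Mg0.15Fe0.85)2SiO4) = 194.309 g/mol, so wt% Si = 28.085/194.309 × 100 = 14.45%.
M((Mg0.11Fe0.89)2Si2O6) = 256.915 g/mol, so wt% Si = 56.170/256.915 × 100 = 21.86%.
14.45 − 21.86 = -7.41 pp.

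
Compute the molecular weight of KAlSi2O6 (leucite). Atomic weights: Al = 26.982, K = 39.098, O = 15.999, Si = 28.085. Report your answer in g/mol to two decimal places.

218.24 g/mol

The formula mass is the sum 1·39.098 + 1·26.982 + 2·28.085 + 6·15.999.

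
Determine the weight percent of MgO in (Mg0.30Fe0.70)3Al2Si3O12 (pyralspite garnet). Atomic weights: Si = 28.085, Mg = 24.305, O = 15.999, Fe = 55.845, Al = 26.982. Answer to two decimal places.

Formula mass = 469.356 g/mol.
0.90 Mg → 0.9000 mol MgO per formula unit; M(MgO) = 40.304, so MgO mass = 36.274 g.
36.274/469.356 × 100 = 7.73 wt%.

7.73 wt%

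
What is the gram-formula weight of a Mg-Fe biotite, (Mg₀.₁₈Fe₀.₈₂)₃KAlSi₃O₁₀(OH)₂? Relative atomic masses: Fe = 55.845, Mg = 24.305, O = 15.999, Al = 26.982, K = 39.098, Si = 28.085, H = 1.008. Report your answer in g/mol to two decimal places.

494.84 g/mol

The formula mass is the sum 0.54·24.305 + 2.46·55.845 + 1·39.098 + 1·26.982 + 3·28.085 + 12·15.999 + 2·1.008.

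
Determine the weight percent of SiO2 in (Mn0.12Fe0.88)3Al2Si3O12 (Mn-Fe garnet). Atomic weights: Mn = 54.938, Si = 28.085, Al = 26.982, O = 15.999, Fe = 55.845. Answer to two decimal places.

Molar mass of (Mn0.12Fe0.88)3Al2Si3O12 = 0.36*54.938 + 2.64*55.845 + 2*26.982 + 3*28.085 + 12*15.999 = 497.415 g/mol.
Each formula unit contains 3 Si, equivalent to 3/1 = 3.0000 mol SiO2.
M(SiO2) = 1×28.085 + 2×15.999 = 60.083 g/mol.
Mass of SiO2 per formula unit = 3.0000 × 60.083 = 180.249 g.
SiO2 wt% = 180.249 / 497.415 × 100 = 36.24%.

36.24 wt%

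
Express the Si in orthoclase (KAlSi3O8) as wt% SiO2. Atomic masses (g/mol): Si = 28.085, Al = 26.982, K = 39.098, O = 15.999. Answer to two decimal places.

M(KAlSi3O8) = 278.327 g/mol; M(SiO2) = 60.083 g/mol.
Moles SiO2 per formula unit = 3 Si ÷ 1 = 3.0000.
SiO2 fraction = (3.0000 × 60.083) / 278.327 = 180.249/278.327 = 0.6476.

64.76 wt%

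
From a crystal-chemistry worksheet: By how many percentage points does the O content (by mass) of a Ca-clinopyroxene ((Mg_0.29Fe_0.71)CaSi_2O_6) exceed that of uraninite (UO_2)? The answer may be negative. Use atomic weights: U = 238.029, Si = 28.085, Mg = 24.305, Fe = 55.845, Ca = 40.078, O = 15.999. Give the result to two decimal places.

M((Mg_0.29Fe_0.71)CaSi_2O_6) = 238.940 g/mol, so wt% O = 95.994/238.940 × 100 = 40.17%.
M(UO_2) = 270.027 g/mol, so wt% O = 31.998/270.027 × 100 = 11.85%.
40.17 − 11.85 = 28.32 pp.

28.32 percentage points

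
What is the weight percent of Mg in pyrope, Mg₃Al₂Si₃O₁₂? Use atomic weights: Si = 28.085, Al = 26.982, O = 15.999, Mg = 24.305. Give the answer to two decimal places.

18.09 wt%

M(Mg₃Al₂Si₃O₁₂) = 403.122 g/mol.
Mg contributes 3 × 24.305 = 72.915 g per mole.
72.915/403.122 = 0.1809 → 18.09%.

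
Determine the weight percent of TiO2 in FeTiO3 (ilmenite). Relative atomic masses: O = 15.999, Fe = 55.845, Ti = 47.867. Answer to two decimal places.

M(FeTiO3) = 151.709 g/mol; M(TiO2) = 79.865 g/mol.
Moles TiO2 per formula unit = 1 Ti ÷ 1 = 1.0000.
TiO2 fraction = (1.0000 × 79.865) / 151.709 = 79.865/151.709 = 0.5264.

52.64 wt%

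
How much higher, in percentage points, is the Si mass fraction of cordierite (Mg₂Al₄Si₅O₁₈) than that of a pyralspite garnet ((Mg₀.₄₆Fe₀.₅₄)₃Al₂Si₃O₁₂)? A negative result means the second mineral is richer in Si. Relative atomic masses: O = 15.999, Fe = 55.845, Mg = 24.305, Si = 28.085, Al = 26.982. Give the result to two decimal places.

5.46 percentage points

Si in Mg₂Al₄Si₅O₁₈: molar mass 584.945 g/mol; 5×28.085 = 140.425 g → 24.01 wt%.
Si in (Mg₀.₄₆Fe₀.₅₄)₃Al₂Si₃O₁₂: molar mass 454.217 g/mol; 3×28.085 = 84.255 g → 18.55 wt%.
Difference = 24.01 − 18.55 = 5.46 percentage points.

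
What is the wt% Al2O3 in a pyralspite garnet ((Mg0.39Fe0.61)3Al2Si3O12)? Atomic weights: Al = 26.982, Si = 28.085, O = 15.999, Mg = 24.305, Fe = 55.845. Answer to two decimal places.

22.13 wt%

M((Mg0.39Fe0.61)3Al2Si3O12) = 460.840 g/mol; M(Al2O3) = 101.961 g/mol.
Moles Al2O3 per formula unit = 2 Al ÷ 2 = 1.0000.
Al2O3 fraction = (1.0000 × 101.961) / 460.840 = 101.961/460.840 = 0.2213.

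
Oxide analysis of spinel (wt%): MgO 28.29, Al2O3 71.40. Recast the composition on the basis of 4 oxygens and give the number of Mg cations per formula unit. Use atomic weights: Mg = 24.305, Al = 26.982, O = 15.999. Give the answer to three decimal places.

MgO: 28.29/40.304 = 0.70192 mol → 0.70192 mol Mg, 0.70192 mol O.
Al2O3: 71.40/101.961 = 0.70027 mol → 1.40054 mol Al, 2.10081 mol O.
Total oxygen = 2.80273 mol. Normalization factor = 4/2.80273 = 1.42718.
Mg per 4 O = 0.70192 × 1.42718 = 1.002.

1.002 Mg apfu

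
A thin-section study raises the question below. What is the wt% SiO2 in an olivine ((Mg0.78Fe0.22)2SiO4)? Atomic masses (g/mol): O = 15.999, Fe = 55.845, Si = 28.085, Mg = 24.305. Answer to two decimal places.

M((Mg0.78Fe0.22)2SiO4) = 154.569 g/mol; M(SiO2) = 60.083 g/mol.
Moles SiO2 per formula unit = 1 Si ÷ 1 = 1.0000.
SiO2 fraction = (1.0000 × 60.083) / 154.569 = 60.083/154.569 = 0.3887.

38.87 wt%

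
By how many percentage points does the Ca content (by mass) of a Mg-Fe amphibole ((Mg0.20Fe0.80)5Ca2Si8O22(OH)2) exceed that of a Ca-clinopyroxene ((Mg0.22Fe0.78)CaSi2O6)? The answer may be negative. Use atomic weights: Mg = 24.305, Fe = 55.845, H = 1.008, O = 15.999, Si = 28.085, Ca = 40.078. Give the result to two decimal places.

First mineral: 80.156 g Ca in 938.513 g formula = 8.54 wt% Ca.
Second mineral: 40.078 g Ca in 241.148 g formula = 16.62 wt% Ca.
8.54% − 16.62% gives a difference of -8.08 percentage points.

-8.08 percentage points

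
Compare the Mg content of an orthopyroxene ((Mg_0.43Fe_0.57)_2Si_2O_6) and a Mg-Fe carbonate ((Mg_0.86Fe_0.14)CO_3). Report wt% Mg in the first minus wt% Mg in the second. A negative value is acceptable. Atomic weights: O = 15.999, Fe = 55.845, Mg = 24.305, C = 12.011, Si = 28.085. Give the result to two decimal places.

-14.73 percentage points

First mineral: 20.902 g Mg in 236.730 g formula = 8.83 wt% Mg.
Second mineral: 20.902 g Mg in 88.729 g formula = 23.56 wt% Mg.
8.83% − 23.56% gives a difference of -14.73 percentage points.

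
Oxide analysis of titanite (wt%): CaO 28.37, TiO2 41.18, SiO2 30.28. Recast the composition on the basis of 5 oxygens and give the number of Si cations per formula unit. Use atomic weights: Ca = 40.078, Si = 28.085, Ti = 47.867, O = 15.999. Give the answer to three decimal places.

CaO (M=56.077): mol = 0.50591; Ca = 0.50591, O = 0.50591.
TiO2 (M=79.865): mol = 0.51562; Ti = 0.51562, O = 1.03124.
SiO2 (M=60.083): mol = 0.50397; Si = 0.50397, O = 1.00794.
ΣO = 2.54509; factor = 5/ΣO = 1.96457.
Si apfu = 0.50397 × 1.96457 = 0.990.

0.990 Si apfu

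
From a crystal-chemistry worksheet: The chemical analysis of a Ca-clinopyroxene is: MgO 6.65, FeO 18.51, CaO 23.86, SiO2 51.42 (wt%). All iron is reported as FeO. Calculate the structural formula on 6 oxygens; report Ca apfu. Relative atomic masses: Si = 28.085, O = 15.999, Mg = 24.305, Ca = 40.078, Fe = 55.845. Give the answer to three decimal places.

0.997 Ca apfu

6.65 wt% MgO ÷ 40.304 g/mol = 0.16500 mol, giving 0.16500 Mg and 0.16500 O.
18.51 wt% FeO ÷ 71.844 g/mol = 0.25764 mol, giving 0.25764 Fe and 0.25764 O.
23.86 wt% CaO ÷ 56.077 g/mol = 0.42549 mol, giving 0.42549 Ca and 0.42549 O.
51.42 wt% SiO2 ÷ 60.083 g/mol = 0.85582 mol, giving 0.85582 Si and 1.71164 O.
Oxygen sums to 2.55977; scaling by 6/2.55977 = 2.34396 puts the formula on 6 O.
Ca: 0.42549 × 2.34396 = 0.997 atoms per formula unit.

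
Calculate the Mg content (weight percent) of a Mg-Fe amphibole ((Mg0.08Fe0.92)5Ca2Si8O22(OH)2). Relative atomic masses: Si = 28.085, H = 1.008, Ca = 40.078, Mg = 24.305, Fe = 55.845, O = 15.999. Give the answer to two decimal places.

1.02 weight percent

M((Mg0.08Fe0.92)5Ca2Si8O22(OH)2) = 957.437 g/mol.
Mg contributes 0.40 × 24.305 = 9.722 g per mole.
9.722/957.437 = 0.0102 → 1.02%.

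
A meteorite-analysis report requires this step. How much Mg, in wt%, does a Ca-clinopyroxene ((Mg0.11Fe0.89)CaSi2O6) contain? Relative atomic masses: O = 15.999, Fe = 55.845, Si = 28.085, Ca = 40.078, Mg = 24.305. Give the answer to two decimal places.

1.09 wt%

Molar mass of (Mg0.11Fe0.89)CaSi2O6: 0.11*24.305 + 0.89*55.845 + 1*40.078 + 2*28.085 + 6*15.999 = 244.618 g/mol.
Mass of Mg per formula unit: 0.11 × 24.305 = 2.674 g.
Weight fraction Mg = 2.674 / 244.618 = 0.0109.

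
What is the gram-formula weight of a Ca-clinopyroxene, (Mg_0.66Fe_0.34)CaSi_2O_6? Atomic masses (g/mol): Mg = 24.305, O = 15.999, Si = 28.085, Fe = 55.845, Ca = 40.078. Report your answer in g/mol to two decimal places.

227.27 g/mol

Mg: 0.66 × 24.305 = 16.0413
Fe: 0.34 × 55.845 = 18.9873
Ca: 1 × 40.078 = 40.0780
Si: 2 × 28.085 = 56.1700
O: 6 × 15.999 = 95.9940
Summing the contributions gives the formula mass.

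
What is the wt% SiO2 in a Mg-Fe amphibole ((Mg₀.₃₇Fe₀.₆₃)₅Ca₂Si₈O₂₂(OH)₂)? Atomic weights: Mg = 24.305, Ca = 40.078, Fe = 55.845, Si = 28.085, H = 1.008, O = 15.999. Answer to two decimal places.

Formula mass = 911.704 g/mol.
8 Si → 8.0000 mol SiO2 per formula unit; M(SiO2) = 60.083, so SiO2 mass = 480.664 g.
480.664/911.704 × 100 = 52.72 wt%.

52.72 wt%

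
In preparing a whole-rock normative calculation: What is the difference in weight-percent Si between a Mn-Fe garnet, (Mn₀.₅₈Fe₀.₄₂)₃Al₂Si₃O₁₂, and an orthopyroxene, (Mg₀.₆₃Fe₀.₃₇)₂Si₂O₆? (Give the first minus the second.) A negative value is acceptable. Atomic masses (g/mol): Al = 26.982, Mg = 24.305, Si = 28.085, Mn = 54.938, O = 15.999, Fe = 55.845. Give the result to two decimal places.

M((Mn₀.₅₈Fe₀.₄₂)₃Al₂Si₃O₁₂) = 496.164 g/mol, so wt% Si = 84.255/496.164 × 100 = 16.98%.
M((Mg₀.₆₃Fe₀.₃₇)₂Si₂O₆) = 224.114 g/mol, so wt% Si = 56.170/224.114 × 100 = 25.06%.
16.98 − 25.06 = -8.08 pp.

-8.08 percentage points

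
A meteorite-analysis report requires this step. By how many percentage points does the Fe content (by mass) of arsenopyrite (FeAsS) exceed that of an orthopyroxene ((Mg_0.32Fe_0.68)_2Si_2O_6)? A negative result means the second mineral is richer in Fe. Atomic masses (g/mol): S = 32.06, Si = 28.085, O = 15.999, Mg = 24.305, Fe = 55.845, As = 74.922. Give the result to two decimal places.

3.13 percentage points

First mineral: 55.845 g Fe in 162.827 g formula = 34.30 wt% Fe.
Second mineral: 75.949 g Fe in 243.668 g formula = 31.17 wt% Fe.
34.30% − 31.17% gives a difference of 3.13 percentage points.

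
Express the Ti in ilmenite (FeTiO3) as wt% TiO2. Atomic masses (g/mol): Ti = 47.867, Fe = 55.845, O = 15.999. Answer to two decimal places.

Molar mass of FeTiO3 = 1×55.845 + 1×47.867 + 3×15.999 = 151.709 g/mol.
Each formula unit contains 1 Ti, equivalent to 1/1 = 1.0000 mol TiO2.
M(TiO2) = 1×47.867 + 2×15.999 = 79.865 g/mol.
Mass of TiO2 per formula unit = 1.0000 × 79.865 = 79.865 g.
TiO2 wt% = 79.865 / 151.709 × 100 = 52.64%.

52.64 wt%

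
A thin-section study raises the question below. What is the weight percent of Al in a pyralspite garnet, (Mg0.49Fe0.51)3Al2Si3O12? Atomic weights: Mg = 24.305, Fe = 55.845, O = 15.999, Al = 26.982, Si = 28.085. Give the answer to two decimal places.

11.96 mass %

Formula mass = 1.47×24.305 + 1.53×55.845 + 2×26.982 + 3×28.085 + 12×15.999 = 451.378 g/mol, of which 53.964 g is Al.
So Al makes up 53.964/451.378 = 0.1196 of the mass, i.e. 11.96%.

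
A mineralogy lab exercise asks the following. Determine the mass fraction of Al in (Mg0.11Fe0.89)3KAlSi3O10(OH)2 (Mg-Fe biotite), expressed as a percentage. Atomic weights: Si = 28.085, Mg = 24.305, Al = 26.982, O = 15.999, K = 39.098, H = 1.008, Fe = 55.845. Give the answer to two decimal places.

5.38 wt%

M((Mg0.11Fe0.89)3KAlSi3O10(OH)2) = 501.466 g/mol.
Al contributes 1 × 26.982 = 26.982 g per mole.
26.982/501.466 = 0.0538 → 5.38%.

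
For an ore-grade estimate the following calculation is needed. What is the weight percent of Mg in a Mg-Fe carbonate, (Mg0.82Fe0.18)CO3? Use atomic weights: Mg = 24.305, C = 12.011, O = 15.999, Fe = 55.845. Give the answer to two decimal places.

Molar mass of (Mg0.82Fe0.18)CO3: 0.82·24.305 + 0.18·55.845 + 1·12.011 + 3·15.999 = 89.990 g/mol.
Mass of Mg per formula unit: 0.82 × 24.305 = 19.930 g.
Weight fraction Mg = 19.930 / 89.990 = 0.2215.

22.15 weight percent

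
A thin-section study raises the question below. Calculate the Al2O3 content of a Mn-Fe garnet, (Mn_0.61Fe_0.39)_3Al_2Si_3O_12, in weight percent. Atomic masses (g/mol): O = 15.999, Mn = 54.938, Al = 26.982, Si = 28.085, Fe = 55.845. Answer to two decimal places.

Molar mass of (Mn_0.61Fe_0.39)_3Al_2Si_3O_12 = 1.83*54.938 + 1.17*55.845 + 2*26.982 + 3*28.085 + 12*15.999 = 496.082 g/mol.
Each formula unit contains 2 Al, equivalent to 2/2 = 1.0000 mol Al2O3.
M(Al2O3) = 2×26.982 + 3×15.999 = 101.961 g/mol.
Mass of Al2O3 per formula unit = 1.0000 × 101.961 = 101.961 g.
Al2O3 wt% = 101.961 / 496.082 × 100 = 20.55%.

20.55 wt%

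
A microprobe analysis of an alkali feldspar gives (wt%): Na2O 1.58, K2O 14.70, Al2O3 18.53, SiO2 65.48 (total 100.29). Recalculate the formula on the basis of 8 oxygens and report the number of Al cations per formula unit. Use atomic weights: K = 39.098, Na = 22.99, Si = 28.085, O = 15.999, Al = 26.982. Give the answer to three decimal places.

1.58 wt% Na2O ÷ 61.979 g/mol = 0.02549 mol, giving 0.05098 Na and 0.02549 O.
14.70 wt% K2O ÷ 94.195 g/mol = 0.15606 mol, giving 0.31212 K and 0.15606 O.
18.53 wt% Al2O3 ÷ 101.961 g/mol = 0.18174 mol, giving 0.36348 Al and 0.54522 O.
65.48 wt% SiO2 ÷ 60.083 g/mol = 1.08983 mol, giving 1.08983 Si and 2.17966 O.
Oxygen sums to 2.90643; scaling by 8/2.90643 = 2.75252 puts the formula on 8 O.
Al: 0.36348 × 2.75252 = 1.000 atoms per formula unit.

1.000 Al apfu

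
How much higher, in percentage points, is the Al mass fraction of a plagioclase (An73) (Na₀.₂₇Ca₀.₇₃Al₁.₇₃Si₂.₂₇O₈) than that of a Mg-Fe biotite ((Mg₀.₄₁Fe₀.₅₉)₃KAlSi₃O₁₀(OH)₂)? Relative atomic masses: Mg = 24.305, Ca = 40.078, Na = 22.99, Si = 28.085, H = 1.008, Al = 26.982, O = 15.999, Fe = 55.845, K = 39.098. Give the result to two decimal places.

First mineral: 46.679 g Al in 273.888 g formula = 17.04 wt% Al.
Second mineral: 26.982 g Al in 473.080 g formula = 5.70 wt% Al.
17.04% − 5.70% gives a difference of 11.34 percentage points.

11.34 percentage points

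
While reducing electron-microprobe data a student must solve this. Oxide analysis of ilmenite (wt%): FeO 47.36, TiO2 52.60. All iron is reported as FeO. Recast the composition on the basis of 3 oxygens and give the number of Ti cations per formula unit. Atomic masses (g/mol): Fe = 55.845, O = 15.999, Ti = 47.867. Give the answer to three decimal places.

FeO: 47.36/71.844 = 0.65921 mol → 0.65921 mol Fe, 0.65921 mol O.
TiO2: 52.60/79.865 = 0.65861 mol → 0.65861 mol Ti, 1.31722 mol O.
Total oxygen = 1.97643 mol. Normalization factor = 3/1.97643 = 1.51789.
Ti per 3 O = 0.65861 × 1.51789 = 1.000.

1.000 Ti apfu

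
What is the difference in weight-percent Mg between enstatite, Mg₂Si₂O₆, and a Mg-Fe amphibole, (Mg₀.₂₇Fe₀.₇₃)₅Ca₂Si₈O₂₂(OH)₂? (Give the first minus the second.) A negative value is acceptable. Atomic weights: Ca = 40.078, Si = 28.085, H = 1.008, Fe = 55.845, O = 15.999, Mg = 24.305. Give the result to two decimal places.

First mineral: 48.610 g Mg in 200.774 g formula = 24.21 wt% Mg.
Second mineral: 32.812 g Mg in 927.474 g formula = 3.54 wt% Mg.
24.21% − 3.54% gives a difference of 20.67 percentage points.

20.67 percentage points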